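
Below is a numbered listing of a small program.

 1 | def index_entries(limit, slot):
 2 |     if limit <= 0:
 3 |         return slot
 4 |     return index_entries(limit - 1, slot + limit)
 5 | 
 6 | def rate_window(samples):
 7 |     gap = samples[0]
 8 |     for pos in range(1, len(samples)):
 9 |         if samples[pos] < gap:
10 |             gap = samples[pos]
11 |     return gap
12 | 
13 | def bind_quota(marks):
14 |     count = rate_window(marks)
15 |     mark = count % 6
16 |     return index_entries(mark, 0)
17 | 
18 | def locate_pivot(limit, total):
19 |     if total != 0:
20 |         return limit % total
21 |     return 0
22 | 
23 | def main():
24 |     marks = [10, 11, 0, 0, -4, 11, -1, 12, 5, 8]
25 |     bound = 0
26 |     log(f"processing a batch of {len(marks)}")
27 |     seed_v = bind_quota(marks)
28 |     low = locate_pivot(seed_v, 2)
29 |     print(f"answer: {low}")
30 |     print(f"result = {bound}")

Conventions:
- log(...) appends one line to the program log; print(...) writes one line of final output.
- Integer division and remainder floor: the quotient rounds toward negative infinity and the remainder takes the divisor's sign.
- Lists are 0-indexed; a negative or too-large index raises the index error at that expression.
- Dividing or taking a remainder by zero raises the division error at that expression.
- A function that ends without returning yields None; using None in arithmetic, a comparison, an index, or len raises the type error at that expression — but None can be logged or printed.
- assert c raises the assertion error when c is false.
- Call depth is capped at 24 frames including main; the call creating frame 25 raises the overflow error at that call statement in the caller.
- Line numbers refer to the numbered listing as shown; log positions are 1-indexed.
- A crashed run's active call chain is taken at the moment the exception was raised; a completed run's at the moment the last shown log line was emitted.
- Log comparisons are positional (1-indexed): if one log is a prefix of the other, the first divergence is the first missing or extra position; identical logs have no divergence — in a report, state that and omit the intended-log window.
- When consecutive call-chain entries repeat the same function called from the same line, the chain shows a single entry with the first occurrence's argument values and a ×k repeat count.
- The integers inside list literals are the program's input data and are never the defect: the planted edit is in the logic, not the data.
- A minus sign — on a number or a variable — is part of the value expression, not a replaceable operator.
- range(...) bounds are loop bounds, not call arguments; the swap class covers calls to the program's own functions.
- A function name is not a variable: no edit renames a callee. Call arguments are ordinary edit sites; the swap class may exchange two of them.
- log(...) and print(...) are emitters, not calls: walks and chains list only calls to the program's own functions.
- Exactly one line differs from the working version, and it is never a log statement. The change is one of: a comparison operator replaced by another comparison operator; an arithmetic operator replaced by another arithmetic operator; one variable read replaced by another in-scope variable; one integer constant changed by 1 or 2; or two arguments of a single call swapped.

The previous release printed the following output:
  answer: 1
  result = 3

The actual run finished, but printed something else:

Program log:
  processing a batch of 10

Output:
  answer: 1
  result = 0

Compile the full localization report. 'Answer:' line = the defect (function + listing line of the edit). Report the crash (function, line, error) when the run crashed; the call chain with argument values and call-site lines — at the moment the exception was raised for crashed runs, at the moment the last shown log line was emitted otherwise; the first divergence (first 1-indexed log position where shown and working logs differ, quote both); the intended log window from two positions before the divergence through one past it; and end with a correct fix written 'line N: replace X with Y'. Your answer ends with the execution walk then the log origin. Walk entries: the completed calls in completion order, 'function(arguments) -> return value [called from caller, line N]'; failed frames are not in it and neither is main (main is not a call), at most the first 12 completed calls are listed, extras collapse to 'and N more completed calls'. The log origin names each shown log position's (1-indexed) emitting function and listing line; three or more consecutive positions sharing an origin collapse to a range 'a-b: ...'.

Answer: the defect is in main at line 30.
Key observation: Every logged value matches the working version; the printed result is what differs.
Call chain: main.
First divergence: none; the two logs match at every position.
Execution walk:
  rate_window([10, 11, 0, 0, -4, 11, -1, 12, 5, 8]) -> -4  [called from bind_quota, line 14]
  index_entries(0, 3) -> 3  [called from index_entries, line 4]
  index_entries(1, 2) -> 3  [called from index_entries, line 4]
  index_entries(2, 0) -> 3  [called from bind_quota, line 16]
  bind_quota([10, 11, 0, 0, -4, 11, -1, 12, 5, 8]) -> 3  [called from main, line 27]
  locate_pivot(3, 2) -> 1  [called from main, line 28]
Origin of each log line:
  1: emitted by main (line 26)
A correct fix: line 30: replace `bound` with `seed_v`.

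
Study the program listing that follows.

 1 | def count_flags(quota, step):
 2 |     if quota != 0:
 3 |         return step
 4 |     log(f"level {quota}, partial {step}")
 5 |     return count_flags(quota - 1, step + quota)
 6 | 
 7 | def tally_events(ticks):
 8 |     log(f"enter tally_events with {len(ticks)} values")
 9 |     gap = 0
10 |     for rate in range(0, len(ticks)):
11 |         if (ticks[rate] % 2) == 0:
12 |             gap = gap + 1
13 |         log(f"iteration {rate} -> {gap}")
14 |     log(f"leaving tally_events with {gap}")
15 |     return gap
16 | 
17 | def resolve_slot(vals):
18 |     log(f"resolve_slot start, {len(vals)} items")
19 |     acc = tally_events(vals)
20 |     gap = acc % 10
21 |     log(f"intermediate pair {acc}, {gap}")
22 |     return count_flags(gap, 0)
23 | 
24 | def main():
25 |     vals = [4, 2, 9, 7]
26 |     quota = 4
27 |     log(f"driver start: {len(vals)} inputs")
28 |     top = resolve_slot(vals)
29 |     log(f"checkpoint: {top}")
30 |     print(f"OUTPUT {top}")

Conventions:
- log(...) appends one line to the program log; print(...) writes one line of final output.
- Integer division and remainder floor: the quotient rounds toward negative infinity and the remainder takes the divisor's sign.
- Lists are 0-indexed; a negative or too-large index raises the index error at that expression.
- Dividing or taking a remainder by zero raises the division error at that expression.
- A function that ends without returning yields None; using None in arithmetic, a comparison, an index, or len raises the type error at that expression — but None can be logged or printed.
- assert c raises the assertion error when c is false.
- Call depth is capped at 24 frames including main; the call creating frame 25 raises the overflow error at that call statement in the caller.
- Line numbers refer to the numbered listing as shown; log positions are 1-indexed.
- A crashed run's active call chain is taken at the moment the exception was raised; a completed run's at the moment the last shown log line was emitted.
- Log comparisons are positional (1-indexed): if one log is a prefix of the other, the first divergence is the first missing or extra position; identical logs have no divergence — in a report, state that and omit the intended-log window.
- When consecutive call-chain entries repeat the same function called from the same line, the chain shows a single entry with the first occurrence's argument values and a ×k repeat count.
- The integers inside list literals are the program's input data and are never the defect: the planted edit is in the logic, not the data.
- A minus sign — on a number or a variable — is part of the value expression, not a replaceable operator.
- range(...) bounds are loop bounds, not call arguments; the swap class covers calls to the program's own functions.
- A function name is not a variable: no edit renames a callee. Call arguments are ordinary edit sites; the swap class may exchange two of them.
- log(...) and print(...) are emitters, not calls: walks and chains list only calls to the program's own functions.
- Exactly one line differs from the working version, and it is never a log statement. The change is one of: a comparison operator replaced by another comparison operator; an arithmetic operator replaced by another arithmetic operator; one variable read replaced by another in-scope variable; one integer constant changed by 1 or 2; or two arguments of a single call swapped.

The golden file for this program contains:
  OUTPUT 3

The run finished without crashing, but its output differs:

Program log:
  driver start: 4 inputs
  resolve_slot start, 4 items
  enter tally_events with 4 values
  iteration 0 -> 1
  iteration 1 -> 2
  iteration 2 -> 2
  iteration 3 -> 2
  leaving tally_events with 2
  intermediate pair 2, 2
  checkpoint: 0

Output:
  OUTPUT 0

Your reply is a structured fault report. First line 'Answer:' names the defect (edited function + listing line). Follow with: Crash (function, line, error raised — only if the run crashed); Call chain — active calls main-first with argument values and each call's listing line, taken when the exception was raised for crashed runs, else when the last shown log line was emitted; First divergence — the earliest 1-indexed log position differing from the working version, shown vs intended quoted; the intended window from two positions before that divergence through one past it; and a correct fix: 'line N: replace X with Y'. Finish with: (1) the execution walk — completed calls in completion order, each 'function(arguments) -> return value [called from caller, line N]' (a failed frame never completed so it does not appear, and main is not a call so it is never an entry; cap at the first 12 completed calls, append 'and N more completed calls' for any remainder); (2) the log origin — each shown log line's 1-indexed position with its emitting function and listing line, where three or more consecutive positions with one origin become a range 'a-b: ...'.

Answer: the defect is in count_flags at line 2.
Key observation: Log line 10 is where behavior first shows: 'checkpoint: 0' appears instead of 'level 2, partial 0'.
Call chain: main.
First divergence: position 10; shown 'checkpoint: 0' vs intended 'level 2, partial 0'.
Intended log window:
  8: leaving tally_events with 2
  9: intermediate pair 2, 2
  10: level 2, partial 0
  11: level 1, partial 2
Execution walk:
  tally_events([4, 2, 9, 7]) -> 2  [called from resolve_slot, line 19]
  count_flags(2, 0) -> 0  [called from resolve_slot, line 22]
  resolve_slot([4, 2, 9, 7]) -> 0  [called from main, line 28]
Log line origins:
  1 — main, line 27
  2 — resolve_slot, line 18
  3 — tally_events, line 8
  4-7 — tally_events, line 13
  8 — tally_events, line 14
  9 — resolve_slot, line 21
  10 — main, line 29
A correct fix: line 2: replace `!=` with `<=`.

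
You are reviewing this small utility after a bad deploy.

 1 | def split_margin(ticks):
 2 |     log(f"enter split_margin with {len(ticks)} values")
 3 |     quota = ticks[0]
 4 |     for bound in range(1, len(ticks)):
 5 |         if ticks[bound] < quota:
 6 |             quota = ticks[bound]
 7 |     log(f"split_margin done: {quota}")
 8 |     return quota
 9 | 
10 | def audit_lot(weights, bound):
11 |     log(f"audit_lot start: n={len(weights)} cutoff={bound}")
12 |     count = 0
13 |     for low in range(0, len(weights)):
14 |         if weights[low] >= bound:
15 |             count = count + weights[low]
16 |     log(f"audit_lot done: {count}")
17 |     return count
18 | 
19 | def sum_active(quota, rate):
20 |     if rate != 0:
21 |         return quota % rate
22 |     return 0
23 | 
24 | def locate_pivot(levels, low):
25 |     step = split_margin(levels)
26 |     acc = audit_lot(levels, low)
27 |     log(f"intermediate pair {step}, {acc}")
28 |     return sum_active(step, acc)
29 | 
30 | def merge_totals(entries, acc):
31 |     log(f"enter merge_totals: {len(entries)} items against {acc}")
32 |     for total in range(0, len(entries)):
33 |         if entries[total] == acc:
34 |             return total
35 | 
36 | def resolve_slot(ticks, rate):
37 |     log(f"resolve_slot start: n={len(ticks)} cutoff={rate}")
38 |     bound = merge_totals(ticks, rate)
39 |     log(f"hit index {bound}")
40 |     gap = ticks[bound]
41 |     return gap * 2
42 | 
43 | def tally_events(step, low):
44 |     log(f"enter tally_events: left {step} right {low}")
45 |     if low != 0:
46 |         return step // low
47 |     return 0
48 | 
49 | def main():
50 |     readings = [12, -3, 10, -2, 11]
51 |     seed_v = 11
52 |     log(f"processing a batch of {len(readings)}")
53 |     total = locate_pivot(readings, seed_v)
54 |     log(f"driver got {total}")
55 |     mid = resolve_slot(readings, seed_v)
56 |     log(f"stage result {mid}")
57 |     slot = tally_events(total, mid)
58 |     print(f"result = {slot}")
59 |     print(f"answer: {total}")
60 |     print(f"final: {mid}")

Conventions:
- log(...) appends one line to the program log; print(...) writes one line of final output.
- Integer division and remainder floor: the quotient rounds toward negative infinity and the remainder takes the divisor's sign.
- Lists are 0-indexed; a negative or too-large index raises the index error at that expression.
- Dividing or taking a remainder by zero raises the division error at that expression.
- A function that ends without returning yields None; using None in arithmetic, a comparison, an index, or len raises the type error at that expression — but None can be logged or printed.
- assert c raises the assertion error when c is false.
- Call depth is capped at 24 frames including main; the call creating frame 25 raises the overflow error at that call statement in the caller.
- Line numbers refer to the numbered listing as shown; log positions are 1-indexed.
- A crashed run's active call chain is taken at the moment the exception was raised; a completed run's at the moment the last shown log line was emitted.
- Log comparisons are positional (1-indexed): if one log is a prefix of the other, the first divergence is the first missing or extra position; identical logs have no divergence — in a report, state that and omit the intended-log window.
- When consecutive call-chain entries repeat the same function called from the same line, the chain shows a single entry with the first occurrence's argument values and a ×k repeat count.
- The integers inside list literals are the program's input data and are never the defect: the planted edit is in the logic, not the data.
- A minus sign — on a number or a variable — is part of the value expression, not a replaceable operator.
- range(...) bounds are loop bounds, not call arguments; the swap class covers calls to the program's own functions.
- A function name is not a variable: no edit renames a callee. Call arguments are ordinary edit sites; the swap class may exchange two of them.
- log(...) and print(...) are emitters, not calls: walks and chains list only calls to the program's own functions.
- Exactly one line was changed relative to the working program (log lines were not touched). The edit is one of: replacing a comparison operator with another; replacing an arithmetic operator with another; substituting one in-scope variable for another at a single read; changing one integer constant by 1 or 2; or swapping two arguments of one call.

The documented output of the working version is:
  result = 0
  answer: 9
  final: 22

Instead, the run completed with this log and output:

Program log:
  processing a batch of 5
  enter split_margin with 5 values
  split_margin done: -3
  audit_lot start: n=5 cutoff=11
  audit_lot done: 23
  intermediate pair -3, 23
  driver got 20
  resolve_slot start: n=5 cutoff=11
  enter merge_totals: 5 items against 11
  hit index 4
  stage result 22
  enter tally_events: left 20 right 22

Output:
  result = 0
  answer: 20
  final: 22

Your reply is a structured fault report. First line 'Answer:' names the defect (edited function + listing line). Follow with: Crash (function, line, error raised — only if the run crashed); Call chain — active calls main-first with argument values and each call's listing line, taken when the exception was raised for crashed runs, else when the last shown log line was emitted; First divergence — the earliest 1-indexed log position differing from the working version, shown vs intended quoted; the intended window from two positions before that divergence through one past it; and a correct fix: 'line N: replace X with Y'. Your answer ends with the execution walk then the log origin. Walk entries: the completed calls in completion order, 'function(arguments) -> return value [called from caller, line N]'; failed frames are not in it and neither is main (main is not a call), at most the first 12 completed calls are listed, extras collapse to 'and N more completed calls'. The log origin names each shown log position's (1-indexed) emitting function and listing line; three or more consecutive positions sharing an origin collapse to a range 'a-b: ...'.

Answer: the defect is in audit_lot at line 14.
Key fact: Position 5 is the first bad log line: 'audit_lot done: 23' should read 'audit_lot done: 12'.
Call chain: main -> tally_events(20, 22) (called at line 57).
First divergence: at position 5 the run shows 'audit_lot done: 23' where the working version logs 'audit_lot done: 12'.
Intended log window:
  3: split_margin done: -3
  4: audit_lot start: n=5 cutoff=11
  5: audit_lot done: 12
  6: intermediate pair -3, 12
Execution walk:
  split_margin([12, -3, 10, -2, 11]) -> -3  [called from locate_pivot, line 25]
  audit_lot([12, -3, 10, -2, 11], 11) -> 23  [called from locate_pivot, line 26]
  sum_active(-3, 23) -> 20  [called from locate_pivot, line 28]
  locate_pivot([12, -3, 10, -2, 11], 11) -> 20  [called from main, line 53]
  merge_totals([12, -3, 10, -2, 11], 11) -> 4  [called from resolve_slot, line 38]
  resolve_slot([12, -3, 10, -2, 11], 11) -> 22  [called from main, line 55]
  tally_events(20, 22) -> 0  [called from main, line 57]
Log line origins:
  1 — main, line 52
  2 — split_margin, line 2
  3 — split_margin, line 7
  4 — audit_lot, line 11
  5 — audit_lot, line 16
  6 — locate_pivot, line 27
  7 — main, line 54
  8 — resolve_slot, line 37
  9 — merge_totals, line 31
  10 — resolve_slot, line 39
  11 — main, line 56
  12 — tally_events, line 44
A correct fix: line 14: replace `>=` with `>`.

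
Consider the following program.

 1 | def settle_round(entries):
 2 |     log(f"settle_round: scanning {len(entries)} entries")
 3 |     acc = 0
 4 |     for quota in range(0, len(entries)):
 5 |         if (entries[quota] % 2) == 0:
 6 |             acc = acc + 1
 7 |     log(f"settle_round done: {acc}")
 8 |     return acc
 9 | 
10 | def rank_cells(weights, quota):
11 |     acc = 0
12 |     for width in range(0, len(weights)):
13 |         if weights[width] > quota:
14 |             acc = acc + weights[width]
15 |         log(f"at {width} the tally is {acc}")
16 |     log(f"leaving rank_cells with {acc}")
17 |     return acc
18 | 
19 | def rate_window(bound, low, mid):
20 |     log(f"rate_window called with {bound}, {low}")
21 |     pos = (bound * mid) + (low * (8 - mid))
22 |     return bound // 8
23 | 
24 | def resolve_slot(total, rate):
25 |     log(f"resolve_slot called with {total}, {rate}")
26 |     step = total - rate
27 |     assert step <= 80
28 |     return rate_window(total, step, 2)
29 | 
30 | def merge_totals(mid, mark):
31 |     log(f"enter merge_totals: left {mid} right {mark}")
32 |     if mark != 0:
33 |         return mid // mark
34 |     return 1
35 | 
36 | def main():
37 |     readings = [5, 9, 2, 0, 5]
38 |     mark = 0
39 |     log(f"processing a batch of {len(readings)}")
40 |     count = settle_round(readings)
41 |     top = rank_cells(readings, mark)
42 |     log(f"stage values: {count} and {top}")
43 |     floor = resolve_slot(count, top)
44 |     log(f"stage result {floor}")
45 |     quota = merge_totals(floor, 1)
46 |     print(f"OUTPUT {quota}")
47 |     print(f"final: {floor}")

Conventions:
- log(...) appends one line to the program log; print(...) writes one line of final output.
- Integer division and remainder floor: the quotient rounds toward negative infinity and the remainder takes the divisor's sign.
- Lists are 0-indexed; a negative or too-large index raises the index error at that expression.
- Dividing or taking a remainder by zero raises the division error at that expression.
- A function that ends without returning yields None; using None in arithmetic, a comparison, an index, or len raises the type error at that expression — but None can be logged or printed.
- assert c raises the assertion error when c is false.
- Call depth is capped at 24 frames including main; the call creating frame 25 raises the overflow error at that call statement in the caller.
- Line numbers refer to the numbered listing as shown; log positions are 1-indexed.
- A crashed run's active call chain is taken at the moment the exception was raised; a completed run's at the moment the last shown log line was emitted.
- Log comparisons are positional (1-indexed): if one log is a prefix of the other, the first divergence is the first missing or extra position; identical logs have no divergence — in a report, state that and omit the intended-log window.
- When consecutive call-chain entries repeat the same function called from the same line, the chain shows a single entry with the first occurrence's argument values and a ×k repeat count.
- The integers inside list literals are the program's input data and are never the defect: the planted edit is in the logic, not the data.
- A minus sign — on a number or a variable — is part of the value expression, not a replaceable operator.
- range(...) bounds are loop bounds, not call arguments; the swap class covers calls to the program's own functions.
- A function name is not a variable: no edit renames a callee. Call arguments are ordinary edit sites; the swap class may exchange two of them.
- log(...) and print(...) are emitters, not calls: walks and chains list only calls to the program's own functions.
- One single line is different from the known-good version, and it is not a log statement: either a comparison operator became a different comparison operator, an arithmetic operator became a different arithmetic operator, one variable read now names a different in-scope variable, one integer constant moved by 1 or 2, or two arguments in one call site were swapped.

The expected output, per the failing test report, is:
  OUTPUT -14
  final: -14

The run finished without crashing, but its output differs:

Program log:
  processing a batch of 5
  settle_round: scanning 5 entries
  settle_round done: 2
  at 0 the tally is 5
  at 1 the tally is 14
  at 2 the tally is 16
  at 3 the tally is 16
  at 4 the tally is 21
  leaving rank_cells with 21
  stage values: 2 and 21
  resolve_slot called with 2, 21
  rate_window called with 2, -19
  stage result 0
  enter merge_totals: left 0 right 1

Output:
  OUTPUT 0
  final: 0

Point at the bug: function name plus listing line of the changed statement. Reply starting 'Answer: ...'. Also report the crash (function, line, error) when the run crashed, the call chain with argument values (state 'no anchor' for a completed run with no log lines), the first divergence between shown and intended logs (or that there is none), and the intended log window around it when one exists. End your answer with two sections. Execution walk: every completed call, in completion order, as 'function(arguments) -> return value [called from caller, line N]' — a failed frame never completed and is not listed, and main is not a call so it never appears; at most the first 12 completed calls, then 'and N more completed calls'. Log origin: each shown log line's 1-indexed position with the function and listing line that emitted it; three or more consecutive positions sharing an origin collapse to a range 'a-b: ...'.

Answer: the defect is in rate_window at line 22.
Key fact: The log first diverges at position 13: the faulty run prints 'stage result 0' where the working version prints 'stage result -14'.
Call chain: main -> merge_totals(0, 1) (called at line 45).
First divergence: position 13; shown 'stage result 0' vs intended 'stage result -14'.
Intended log window:
  11: resolve_slot called with 2, 21
  12: rate_window called with 2, -19
  13: stage result -14
  14: enter merge_totals: left -14 right 1
Execution walk:
  settle_round([5, 9, 2, 0, 5]) -> 2  [called from main, line 40]
  rank_cells([5, 9, 2, 0, 5], 0) -> 21  [called from main, line 41]
  rate_window(2, -19, 2) -> 0  [called from resolve_slot, line 28]
  resolve_slot(2, 21) -> 0  [called from main, line 43]
  merge_totals(0, 1) -> 0  [called from main, line 45]
Origin of each log line:
  1: from main, line 39
  2: from settle_round, line 2
  3: from settle_round, line 7
  4-8: from rank_cells, line 15
  9: from rank_cells, line 16
  10: from main, line 42
  11: from resolve_slot, line 25
  12: from rate_window, line 20
  13: from main, line 44
  14: from merge_totals, line 31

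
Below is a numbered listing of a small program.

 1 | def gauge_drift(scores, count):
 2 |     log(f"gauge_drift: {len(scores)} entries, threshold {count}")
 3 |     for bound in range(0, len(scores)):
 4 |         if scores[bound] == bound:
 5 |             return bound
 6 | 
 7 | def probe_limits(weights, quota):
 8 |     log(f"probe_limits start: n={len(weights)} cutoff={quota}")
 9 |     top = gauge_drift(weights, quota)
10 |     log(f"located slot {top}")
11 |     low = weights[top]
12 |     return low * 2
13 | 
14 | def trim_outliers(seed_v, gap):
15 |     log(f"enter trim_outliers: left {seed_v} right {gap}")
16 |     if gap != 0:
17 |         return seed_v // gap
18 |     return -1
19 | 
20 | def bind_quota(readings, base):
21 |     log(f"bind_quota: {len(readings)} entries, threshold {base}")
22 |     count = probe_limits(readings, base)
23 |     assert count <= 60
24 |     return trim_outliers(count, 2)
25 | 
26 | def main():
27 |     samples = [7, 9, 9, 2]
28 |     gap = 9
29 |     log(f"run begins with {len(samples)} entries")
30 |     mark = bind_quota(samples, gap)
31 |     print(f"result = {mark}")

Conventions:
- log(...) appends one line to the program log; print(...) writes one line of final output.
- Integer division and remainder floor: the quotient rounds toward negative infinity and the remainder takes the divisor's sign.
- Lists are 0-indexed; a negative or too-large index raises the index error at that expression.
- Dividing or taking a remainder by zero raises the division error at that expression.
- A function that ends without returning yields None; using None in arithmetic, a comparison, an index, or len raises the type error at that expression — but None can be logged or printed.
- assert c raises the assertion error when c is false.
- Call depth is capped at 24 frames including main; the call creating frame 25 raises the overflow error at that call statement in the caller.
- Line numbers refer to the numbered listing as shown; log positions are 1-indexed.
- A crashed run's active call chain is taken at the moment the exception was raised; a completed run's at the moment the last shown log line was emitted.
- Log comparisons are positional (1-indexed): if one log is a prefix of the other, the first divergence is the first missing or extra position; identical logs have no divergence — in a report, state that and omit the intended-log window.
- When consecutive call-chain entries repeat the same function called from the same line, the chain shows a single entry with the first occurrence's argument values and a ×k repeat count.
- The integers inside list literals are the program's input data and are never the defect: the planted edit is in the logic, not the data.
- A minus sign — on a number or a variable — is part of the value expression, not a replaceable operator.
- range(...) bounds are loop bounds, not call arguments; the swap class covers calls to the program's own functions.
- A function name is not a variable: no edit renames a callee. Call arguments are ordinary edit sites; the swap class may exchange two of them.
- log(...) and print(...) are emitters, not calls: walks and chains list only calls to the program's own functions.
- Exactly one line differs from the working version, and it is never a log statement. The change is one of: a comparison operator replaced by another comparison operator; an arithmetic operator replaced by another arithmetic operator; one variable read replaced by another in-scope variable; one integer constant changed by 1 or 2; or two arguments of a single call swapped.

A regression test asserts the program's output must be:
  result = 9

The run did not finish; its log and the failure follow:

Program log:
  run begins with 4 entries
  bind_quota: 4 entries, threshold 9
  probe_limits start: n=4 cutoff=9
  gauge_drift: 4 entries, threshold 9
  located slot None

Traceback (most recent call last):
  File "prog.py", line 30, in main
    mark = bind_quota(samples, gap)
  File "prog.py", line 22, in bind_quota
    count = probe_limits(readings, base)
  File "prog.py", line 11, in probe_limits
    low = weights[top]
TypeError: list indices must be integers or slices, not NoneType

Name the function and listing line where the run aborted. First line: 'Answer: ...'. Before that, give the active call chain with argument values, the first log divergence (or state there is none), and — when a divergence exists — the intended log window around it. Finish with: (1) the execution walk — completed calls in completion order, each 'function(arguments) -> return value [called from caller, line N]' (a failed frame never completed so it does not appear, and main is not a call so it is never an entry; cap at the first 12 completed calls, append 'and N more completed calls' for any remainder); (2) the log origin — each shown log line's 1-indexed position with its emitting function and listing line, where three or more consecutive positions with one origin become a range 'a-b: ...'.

Answer: the error was raised in probe_limits, line 11.
Key observation: The log first diverges at position 5: the faulty run prints 'located slot None' where the working version prints 'located slot 1'.
Call chain: main -> bind_quota([7, 9, 9, 2], 9) (called at line 30) -> probe_limits([7, 9, 9, 2], 9) (called at line 22).
First divergence: position 5 — the shown line 'located slot None' should read 'located slot 1'.
Intended log window:
  3: probe_limits start: n=4 cutoff=9
  4: gauge_drift: 4 entries, threshold 9
  5: located slot 1
  6: enter trim_outliers: left 18 right 2
Execution walk:
  gauge_drift([7, 9, 9, 2], 9) -> None  [called from probe_limits, line 9]
Log origin:
  1: from main, line 29
  2: from bind_quota, line 21
  3: from probe_limits, line 8
  4: from gauge_drift, line 2
  5: from probe_limits, line 10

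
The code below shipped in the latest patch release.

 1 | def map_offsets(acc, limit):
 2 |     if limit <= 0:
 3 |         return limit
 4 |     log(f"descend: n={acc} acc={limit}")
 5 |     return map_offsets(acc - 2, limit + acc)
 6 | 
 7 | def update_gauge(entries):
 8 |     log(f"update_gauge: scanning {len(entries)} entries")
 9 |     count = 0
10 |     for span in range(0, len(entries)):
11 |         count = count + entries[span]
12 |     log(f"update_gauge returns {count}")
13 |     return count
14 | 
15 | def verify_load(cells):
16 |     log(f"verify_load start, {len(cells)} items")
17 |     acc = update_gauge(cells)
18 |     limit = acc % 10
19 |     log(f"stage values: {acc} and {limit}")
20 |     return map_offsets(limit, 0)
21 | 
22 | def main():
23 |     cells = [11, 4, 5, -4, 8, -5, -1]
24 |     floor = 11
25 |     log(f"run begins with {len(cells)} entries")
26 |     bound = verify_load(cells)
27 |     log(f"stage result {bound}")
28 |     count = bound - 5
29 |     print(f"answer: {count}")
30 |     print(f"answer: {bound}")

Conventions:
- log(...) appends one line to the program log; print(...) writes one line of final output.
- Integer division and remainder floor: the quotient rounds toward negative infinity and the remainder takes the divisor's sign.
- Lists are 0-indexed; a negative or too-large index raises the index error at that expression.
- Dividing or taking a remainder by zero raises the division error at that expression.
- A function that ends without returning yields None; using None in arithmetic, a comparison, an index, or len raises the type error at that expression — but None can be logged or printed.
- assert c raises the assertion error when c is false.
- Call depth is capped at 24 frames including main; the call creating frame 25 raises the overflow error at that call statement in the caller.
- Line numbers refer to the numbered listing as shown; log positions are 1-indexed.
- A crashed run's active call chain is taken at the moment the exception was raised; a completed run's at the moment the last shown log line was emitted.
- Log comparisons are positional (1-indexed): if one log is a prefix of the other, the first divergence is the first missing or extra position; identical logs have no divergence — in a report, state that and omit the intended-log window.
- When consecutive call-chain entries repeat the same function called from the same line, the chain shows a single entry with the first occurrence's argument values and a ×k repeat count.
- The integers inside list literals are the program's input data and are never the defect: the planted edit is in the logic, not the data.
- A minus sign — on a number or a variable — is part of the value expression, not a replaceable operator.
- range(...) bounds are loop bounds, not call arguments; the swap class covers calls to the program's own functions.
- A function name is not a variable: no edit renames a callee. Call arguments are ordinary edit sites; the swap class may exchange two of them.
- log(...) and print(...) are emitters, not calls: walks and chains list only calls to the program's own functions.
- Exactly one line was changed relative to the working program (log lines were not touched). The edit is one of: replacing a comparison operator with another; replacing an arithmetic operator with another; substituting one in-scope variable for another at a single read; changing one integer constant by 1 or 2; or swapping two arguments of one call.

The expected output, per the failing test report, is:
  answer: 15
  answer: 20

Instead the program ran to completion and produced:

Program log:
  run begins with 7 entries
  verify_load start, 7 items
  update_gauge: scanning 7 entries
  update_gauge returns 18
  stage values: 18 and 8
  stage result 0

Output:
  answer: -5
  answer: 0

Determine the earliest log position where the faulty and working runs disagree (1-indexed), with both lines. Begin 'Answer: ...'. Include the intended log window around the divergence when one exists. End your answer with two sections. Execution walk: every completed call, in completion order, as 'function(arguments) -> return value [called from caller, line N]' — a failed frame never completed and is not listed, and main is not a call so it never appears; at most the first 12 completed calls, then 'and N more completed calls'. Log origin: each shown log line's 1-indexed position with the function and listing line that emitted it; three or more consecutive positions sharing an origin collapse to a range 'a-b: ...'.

Answer: position 6 — the shown line 'stage result 0' should read 'descend: n=8 acc=0'.
Intended log window:
  4: update_gauge returns 18
  5: stage values: 18 and 8
  6: descend: n=8 acc=0
  7: descend: n=6 acc=8
Execution walk:
  update_gauge([11, 4, 5, -4, 8, -5, -1]) -> 18  [called from verify_load, line 17]
  map_offsets(8, 0) -> 0  [called from verify_load, line 20]
  verify_load([11, 4, 5, -4, 8, -5, -1]) -> 0  [called from main, line 26]
Origin of each log line:
  1: emitted by main (line 25)
  2: emitted by verify_load (line 16)
  3: emitted by update_gauge (line 8)
  4: emitted by update_gauge (line 12)
  5: emitted by verify_load (line 19)
  6: emitted by main (line 27)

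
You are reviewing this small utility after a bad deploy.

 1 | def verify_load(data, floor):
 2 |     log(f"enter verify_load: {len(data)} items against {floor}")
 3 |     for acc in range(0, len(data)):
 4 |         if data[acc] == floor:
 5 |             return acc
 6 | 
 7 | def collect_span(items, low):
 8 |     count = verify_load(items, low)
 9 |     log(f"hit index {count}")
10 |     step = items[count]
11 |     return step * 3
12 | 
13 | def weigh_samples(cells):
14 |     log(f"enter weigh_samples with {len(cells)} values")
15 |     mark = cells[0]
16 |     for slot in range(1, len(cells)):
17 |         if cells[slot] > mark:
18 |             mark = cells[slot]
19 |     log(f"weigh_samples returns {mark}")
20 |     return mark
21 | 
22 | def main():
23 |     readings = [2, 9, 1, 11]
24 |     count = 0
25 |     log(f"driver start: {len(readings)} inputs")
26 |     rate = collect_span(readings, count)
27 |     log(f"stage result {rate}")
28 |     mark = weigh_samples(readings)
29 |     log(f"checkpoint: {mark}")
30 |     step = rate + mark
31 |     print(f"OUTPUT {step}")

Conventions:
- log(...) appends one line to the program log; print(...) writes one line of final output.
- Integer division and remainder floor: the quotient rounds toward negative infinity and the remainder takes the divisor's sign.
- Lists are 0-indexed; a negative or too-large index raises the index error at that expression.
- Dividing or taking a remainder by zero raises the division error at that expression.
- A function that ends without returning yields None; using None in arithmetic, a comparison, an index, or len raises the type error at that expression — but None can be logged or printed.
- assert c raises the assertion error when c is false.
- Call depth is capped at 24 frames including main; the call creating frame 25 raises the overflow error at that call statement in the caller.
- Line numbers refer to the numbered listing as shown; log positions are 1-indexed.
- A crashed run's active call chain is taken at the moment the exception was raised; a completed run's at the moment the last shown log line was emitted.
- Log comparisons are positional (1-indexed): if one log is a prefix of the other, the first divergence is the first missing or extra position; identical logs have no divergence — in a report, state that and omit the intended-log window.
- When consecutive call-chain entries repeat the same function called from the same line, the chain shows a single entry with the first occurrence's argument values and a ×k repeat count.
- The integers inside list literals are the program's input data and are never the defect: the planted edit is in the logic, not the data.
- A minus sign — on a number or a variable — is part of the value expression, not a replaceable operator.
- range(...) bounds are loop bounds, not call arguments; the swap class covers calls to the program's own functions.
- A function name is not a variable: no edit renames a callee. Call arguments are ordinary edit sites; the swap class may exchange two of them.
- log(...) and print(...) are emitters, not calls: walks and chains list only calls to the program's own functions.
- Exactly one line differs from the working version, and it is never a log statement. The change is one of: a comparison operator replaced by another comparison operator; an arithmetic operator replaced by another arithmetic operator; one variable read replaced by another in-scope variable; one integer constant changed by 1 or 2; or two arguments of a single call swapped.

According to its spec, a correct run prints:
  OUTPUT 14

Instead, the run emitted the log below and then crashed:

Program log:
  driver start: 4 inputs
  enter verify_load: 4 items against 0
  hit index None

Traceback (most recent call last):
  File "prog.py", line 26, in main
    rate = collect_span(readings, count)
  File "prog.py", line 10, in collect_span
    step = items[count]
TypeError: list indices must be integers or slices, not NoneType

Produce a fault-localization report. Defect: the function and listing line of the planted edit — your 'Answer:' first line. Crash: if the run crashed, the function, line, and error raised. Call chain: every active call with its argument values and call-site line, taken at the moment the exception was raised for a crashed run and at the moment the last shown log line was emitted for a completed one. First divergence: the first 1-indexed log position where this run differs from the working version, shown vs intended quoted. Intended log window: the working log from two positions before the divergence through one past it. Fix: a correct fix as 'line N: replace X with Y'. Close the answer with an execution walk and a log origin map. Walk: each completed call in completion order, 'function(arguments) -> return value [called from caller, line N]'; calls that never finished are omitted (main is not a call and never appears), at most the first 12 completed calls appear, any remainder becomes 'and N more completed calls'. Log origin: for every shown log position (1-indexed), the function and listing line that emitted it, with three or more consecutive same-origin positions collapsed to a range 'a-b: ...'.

Answer: the defect is in main at line 24.
Key fact: Log line 2 is where behavior first shows: 'enter verify_load: 4 items against 0' appears instead of 'enter verify_load: 4 items against 1'.
Crash: collect_span, line 10, TypeError.
Call chain: main -> collect_span([2, 9, 1, 11], 0) (called at line 26).
First divergence: position 2 — the shown line 'enter verify_load: 4 items against 0' should read 'enter verify_load: 4 items against 1'.
Intended log window:
  1: driver start: 4 inputs
  2: enter verify_load: 4 items against 1
  3: hit index 2
Execution walk:
  verify_load([2, 9, 1, 11], 0) -> None  [called from collect_span, line 8]
Log origins:
  1: from main, line 25
  2: from verify_load, line 2
  3: from collect_span, line 9
A correct fix: line 24: replace `0` with `1`.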